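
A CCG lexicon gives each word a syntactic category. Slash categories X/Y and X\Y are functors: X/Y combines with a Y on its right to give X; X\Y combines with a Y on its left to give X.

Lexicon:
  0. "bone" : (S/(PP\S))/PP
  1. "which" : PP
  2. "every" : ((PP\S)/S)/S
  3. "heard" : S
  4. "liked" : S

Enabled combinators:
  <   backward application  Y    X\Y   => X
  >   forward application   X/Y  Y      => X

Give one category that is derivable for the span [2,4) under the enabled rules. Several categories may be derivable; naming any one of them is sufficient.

(PP\S)/S

[0,5] S   >
  [0,2] S/(PP\S)   >
    [0,1] "bone" : (S/(PP\S))/PP
    [1,2] "which" : PP
  [2,5] PP\S   >
    [2,4] (PP\S)/S   >
      [2,3] "every" : ((PP\S)/S)/S
      [3,4] "heard" : S
    [4,5] "liked" : S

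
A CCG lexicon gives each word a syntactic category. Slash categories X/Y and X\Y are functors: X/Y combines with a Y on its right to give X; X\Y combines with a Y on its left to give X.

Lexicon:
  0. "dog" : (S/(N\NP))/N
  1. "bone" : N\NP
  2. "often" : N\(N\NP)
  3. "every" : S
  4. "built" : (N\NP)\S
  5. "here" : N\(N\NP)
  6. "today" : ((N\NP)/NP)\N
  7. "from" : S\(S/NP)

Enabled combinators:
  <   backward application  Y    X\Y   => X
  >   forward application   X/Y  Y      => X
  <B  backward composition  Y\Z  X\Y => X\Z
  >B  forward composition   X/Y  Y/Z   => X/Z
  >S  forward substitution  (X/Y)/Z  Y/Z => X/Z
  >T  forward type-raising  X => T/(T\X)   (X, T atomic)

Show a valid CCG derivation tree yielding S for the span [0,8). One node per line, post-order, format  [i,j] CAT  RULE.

[0,8] S   <
  [0,7] S/NP   >B
    [0,3] S/(N\NP)   >
      [0,1] "dog" : (S/(N\NP))/N
      [1,3] N   <
        [1,2] "bone" : N\NP
        [2,3] "often" : N\(N\NP)
    [3,7] (N\NP)/NP   <
      [3,6] N   <
        [3,5] N\NP   <
          [3,4] "every" : S
          [4,5] "built" : (N\NP)\S
        [5,6] "here" : N\(N\NP)
      [6,7] "today" : ((N\NP)/NP)\N
  [7,8] "from" : S\(S/NP)

[0,1] (S/(N\NP))/N  lex  "dog"
[1,2] N\NP  lex  "bone"
[2,3] N\(N\NP)  lex  "often"
[1,3] N  <  k=2
[0,3] S/(N\NP)  >  k=1
[3,4] S  lex  "every"
[4,5] (N\NP)\S  lex  "built"
[3,5] N\NP  <  k=4
[5,6] N\(N\NP)  lex  "here"
[3,6] N  <  k=5
[6,7] ((N\NP)/NP)\N  lex  "today"
[3,7] (N\NP)/NP  <  k=6
[0,7] S/NP  >B  k=3
[7,8] S\(S/NP)  lex  "from"
[0,8] S  <  k=7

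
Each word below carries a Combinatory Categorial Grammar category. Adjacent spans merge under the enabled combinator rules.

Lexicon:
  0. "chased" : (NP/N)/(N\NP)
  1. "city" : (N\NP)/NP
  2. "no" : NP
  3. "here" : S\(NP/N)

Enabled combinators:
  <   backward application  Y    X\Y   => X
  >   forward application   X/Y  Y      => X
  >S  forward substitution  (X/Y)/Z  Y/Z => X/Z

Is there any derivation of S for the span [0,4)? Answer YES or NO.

[0,4] S   <
  [0,3] NP/N   >
    [0,1] "chased" : (NP/N)/(N\NP)
    [1,3] N\NP   >
      [1,2] "city" : (N\NP)/NP
      [2,3] "no" : NP
  [3,4] "here" : S\(NP/N)

YES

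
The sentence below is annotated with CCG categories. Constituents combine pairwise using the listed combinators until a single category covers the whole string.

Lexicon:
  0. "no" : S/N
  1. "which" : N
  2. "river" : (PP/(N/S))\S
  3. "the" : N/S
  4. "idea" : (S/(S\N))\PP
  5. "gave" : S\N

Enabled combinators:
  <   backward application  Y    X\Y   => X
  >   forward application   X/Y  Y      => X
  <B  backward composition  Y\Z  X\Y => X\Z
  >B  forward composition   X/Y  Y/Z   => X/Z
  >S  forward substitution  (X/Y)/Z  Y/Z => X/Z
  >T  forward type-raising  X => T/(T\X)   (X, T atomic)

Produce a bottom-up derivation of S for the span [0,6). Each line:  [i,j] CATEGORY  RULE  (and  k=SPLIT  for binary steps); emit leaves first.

[0,1] S/N  lex  "no"
[1,2] N  lex  "which"
[0,2] S  >  k=1
[2,3] (PP/(N/S))\S  lex  "river"
[0,3] PP/(N/S)  <  k=2
[3,4] N/S  lex  "the"
[0,4] PP  >  k=3
[4,5] (S/(S\N))\PP  lex  "idea"
[0,5] S/(S\N)  <  k=4
[5,6] S\N  lex  "gave"
[0,6] S  >  k=5

[0,6] S   >
  [0,5] S/(S\N)   <
    [0,4] PP   >
      [0,3] PP/(N/S)   <
        [0,2] S   >
          [0,1] "no" : S/N
          [1,2] "which" : N
        [2,3] "river" : (PP/(N/S))\S
      [3,4] "the" : N/S
    [4,5] "idea" : (S/(S\N))\PP
  [5,6] "gave" : S\N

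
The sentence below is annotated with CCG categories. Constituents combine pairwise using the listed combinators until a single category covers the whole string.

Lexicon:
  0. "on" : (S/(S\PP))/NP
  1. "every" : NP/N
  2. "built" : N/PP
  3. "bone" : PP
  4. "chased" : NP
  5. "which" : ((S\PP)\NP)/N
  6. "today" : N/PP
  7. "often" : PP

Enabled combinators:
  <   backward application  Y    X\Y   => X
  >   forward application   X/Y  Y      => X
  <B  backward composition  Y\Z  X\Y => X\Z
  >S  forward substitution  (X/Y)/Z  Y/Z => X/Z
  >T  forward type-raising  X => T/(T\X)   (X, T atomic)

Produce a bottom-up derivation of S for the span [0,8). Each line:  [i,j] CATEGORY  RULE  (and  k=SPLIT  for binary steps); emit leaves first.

[0,8] S   >
  [0,4] S/(S\PP)   >
    [0,1] "on" : (S/(S\PP))/NP
    [1,4] NP   >
      [1,2] "every" : NP/N
      [2,4] N   >
        [2,3] "built" : N/PP
        [3,4] "bone" : PP
  [4,8] S\PP   <
    [4,5] "chased" : NP
    [5,8] (S\PP)\NP   >
      [5,6] "which" : ((S\PP)\NP)/N
      [6,8] N   >
        [6,7] "today" : N/PP
        [7,8] "often" : PP

[0,1] (S/(S\PP))/NP  lex  "on"
[1,2] NP/N  lex  "every"
[2,3] N/PP  lex  "built"
[3,4] PP  lex  "bone"
[2,4] N  >  k=3
[1,4] NP  >  k=2
[0,4] S/(S\PP)  >  k=1
[4,5] NP  lex  "chased"
[5,6] ((S\PP)\NP)/N  lex  "which"
[6,7] N/PP  lex  "today"
[7,8] PP  lex  "often"
[6,8] N  >  k=7
[5,8] (S\PP)\NP  >  k=6
[4,8] S\PP  <  k=5
[0,8] S  >  k=4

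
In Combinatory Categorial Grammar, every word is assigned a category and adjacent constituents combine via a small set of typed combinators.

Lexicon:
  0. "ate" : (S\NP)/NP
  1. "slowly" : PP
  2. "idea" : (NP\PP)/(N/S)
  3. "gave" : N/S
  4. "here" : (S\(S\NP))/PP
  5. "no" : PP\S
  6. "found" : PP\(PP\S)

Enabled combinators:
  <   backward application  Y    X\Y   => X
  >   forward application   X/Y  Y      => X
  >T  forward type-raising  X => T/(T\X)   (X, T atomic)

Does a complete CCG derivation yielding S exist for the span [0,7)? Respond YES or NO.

[0,7] S   <
  [0,4] S\NP   >
    [0,1] "ate" : (S\NP)/NP
    [1,4] NP   <
      [1,2] "slowly" : PP
      [2,4] NP\PP   >
        [2,3] "idea" : (NP\PP)/(N/S)
        [3,4] "gave" : N/S
  [4,7] S\(S\NP)   >
    [4,5] "here" : (S\(S\NP))/PP
    [5,7] PP   <
      [5,6] "no" : PP\S
      [6,7] "found" : PP\(PP\S)

YES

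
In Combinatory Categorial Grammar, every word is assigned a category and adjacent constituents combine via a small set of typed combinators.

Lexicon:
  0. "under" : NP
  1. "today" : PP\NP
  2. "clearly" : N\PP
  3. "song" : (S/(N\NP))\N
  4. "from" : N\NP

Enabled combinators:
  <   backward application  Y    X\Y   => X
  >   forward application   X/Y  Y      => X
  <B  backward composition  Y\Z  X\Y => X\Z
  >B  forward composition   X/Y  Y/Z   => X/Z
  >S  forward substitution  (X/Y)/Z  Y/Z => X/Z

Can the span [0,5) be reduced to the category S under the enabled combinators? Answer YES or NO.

YES

[0,5] S   >
  [0,4] S/(N\NP)   <
    [0,3] N   <
      [0,2] PP   <
        [0,1] "under" : NP
        [1,2] "today" : PP\NP
      [2,3] "clearly" : N\PP
    [3,4] "song" : (S/(N\NP))\N
  [4,5] "from" : N\NP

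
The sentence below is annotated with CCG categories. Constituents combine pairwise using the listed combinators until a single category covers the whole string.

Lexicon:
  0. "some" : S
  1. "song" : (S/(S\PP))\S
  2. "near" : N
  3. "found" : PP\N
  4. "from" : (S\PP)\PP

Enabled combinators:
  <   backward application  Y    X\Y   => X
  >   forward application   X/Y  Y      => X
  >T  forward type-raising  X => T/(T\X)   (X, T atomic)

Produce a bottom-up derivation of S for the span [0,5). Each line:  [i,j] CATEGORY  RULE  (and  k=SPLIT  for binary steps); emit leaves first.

[0,1] S  lex  "some"
[1,2] (S/(S\PP))\S  lex  "song"
[0,2] S/(S\PP)  <  k=1
[2,3] N  lex  "near"
[2,3] PP/(PP\N)  >T
[3,4] PP\N  lex  "found"
[2,4] PP  >  k=3
[4,5] (S\PP)\PP  lex  "from"
[2,5] S\PP  <  k=4
[0,5] S  >  k=2

[0,5] S   >
  [0,2] S/(S\PP)   <
    [0,1] "some" : S
    [1,2] "song" : (S/(S\PP))\S
  [2,5] S\PP   <
    [2,4] PP   >
      [2,3] PP/(PP\N)   >T
        [2,3] "near" : N
      [3,4] "found" : PP\N
    [4,5] "from" : (S\PP)\PP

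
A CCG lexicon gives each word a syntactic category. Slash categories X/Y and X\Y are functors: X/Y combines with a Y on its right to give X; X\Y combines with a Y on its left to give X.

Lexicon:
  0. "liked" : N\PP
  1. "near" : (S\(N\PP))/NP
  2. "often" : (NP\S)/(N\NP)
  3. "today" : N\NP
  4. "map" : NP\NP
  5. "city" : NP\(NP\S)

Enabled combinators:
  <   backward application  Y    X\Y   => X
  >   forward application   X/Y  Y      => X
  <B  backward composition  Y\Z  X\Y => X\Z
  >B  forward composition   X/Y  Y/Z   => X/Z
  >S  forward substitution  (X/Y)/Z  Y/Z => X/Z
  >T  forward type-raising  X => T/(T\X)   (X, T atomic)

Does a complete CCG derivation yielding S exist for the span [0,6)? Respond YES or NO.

[0,6] S   <
  [0,1] "liked" : N\PP
  [1,6] S\(N\PP)   >
    [1,2] "near" : (S\(N\PP))/NP
    [2,6] NP   <
      [2,5] NP\S   <B
        [2,4] NP\S   >
          [2,3] "often" : (NP\S)/(N\NP)
          [3,4] "today" : N\NP
        [4,5] "map" : NP\NP
      [5,6] "city" : NP\(NP\S)

YES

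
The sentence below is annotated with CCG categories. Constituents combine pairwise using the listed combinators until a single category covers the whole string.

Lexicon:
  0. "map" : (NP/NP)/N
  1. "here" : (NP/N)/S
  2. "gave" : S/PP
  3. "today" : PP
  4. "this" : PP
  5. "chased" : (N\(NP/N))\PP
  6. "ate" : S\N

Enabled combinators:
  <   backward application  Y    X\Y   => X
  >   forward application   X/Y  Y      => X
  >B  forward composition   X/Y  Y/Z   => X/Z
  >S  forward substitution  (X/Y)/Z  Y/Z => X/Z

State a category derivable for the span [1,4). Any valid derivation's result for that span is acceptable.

[0,7] S   <
  [0,6] N   <
    [0,4] NP/N   >S
      [0,1] "map" : (NP/NP)/N
      [1,4] NP/N   >
        [1,2] "here" : (NP/N)/S
        [2,4] S   >
          [2,3] "gave" : S/PP
          [3,4] "today" : PP
    [4,6] N\(NP/N)   <
      [4,5] "this" : PP
      [5,6] "chased" : (N\(NP/N))\PP
  [6,7] "ate" : S\N

NP/N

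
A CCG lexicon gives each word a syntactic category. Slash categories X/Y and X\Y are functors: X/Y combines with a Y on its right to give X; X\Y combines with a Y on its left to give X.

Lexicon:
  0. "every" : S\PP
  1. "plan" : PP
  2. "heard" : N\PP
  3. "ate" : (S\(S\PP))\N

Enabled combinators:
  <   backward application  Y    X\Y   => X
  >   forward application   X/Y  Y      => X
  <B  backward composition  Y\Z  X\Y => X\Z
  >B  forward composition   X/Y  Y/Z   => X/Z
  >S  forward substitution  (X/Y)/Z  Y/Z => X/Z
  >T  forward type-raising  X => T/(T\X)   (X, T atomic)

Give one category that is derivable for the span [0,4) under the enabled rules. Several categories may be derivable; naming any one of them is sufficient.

[0,4] S   <
  [0,1] "every" : S\PP
  [1,4] S\(S\PP)   <
    [1,3] N   <
      [1,2] "plan" : PP
      [2,3] "heard" : N\PP
    [3,4] "ate" : (S\(S\PP))\N

S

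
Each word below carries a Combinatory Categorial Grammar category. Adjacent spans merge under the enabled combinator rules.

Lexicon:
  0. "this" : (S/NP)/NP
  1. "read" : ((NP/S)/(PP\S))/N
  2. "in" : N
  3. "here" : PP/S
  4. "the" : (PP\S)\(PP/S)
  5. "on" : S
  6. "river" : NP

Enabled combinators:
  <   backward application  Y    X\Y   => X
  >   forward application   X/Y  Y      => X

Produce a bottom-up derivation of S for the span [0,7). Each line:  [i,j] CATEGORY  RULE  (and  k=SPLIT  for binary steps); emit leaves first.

[0,1] (S/NP)/NP  lex  "this"
[1,2] ((NP/S)/(PP\S))/N  lex  "read"
[2,3] N  lex  "in"
[1,3] (NP/S)/(PP\S)  >  k=2
[3,4] PP/S  lex  "here"
[4,5] (PP\S)\(PP/S)  lex  "the"
[3,5] PP\S  <  k=4
[1,5] NP/S  >  k=3
[5,6] S  lex  "on"
[1,6] NP  >  k=5
[0,6] S/NP  >  k=1
[6,7] NP  lex  "river"
[0,7] S  >  k=6

[0,7] S   >
  [0,6] S/NP   >
    [0,1] "this" : (S/NP)/NP
    [1,6] NP   >
      [1,5] NP/S   >
        [1,3] (NP/S)/(PP\S)   >
          [1,2] "read" : ((NP/S)/(PP\S))/N
          [2,3] "in" : N
        [3,5] PP\S   <
          [3,4] "here" : PP/S
          [4,5] "the" : (PP\S)\(PP/S)
      [5,6] "on" : S
  [6,7] "river" : NP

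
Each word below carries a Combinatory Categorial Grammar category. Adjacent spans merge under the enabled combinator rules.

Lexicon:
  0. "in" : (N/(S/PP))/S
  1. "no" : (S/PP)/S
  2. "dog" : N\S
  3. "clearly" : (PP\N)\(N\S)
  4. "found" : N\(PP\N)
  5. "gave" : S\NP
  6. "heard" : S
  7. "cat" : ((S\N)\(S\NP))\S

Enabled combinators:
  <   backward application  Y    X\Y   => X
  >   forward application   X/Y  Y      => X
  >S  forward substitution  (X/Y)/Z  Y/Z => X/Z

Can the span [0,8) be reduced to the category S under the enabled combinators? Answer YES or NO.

(N/(S/PP))/S (S/PP)/S N\S (PP\N)\(N\S) N\(PP\N) S\NP S ((S\N)\(S\NP))\S
CKY chart[0,8] = {N}; S ∉ chart

NO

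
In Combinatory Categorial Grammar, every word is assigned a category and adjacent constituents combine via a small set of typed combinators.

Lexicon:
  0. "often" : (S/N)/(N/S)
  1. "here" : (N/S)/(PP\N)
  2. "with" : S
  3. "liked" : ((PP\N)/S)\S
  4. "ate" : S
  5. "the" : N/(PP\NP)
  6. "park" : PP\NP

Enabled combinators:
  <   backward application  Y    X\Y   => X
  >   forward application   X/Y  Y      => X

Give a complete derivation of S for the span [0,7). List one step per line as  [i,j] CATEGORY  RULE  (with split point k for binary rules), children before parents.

[0,1] (S/N)/(N/S)  lex  "often"
[1,2] (N/S)/(PP\N)  lex  "here"
[2,3] S  lex  "with"
[3,4] ((PP\N)/S)\S  lex  "liked"
[2,4] (PP\N)/S  <  k=3
[4,5] S  lex  "ate"
[2,5] PP\N  >  k=4
[1,5] N/S  >  k=2
[0,5] S/N  >  k=1
[5,6] N/(PP\NP)  lex  "the"
[6,7] PP\NP  lex  "park"
[5,7] N  >  k=6
[0,7] S  >  k=5

[0,7] S   >
  [0,5] S/N   >
    [0,1] "often" : (S/N)/(N/S)
    [1,5] N/S   >
      [1,2] "here" : (N/S)/(PP\N)
      [2,5] PP\N   >
        [2,4] (PP\N)/S   <
          [2,3] "with" : S
          [3,4] "liked" : ((PP\N)/S)\S
        [4,5] "ate" : S
  [5,7] N   >
    [5,6] "the" : N/(PP\NP)
    [6,7] "park" : PP\NP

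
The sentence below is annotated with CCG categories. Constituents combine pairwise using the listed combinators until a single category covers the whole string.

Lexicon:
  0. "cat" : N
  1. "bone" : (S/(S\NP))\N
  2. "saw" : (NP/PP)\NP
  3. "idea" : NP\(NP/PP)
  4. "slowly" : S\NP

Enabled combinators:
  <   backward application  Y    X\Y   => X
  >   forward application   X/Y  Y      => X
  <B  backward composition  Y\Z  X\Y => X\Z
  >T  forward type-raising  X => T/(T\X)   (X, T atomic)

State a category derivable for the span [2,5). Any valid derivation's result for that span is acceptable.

[0,5] S   >
  [0,2] S/(S\NP)   <
    [0,1] "cat" : N
    [1,2] "bone" : (S/(S\NP))\N
  [2,5] S\NP   <B
    [2,4] NP\NP   <B
      [2,3] "saw" : (NP/PP)\NP
      [3,4] "idea" : NP\(NP/PP)
    [4,5] "slowly" : S\NP

S\NP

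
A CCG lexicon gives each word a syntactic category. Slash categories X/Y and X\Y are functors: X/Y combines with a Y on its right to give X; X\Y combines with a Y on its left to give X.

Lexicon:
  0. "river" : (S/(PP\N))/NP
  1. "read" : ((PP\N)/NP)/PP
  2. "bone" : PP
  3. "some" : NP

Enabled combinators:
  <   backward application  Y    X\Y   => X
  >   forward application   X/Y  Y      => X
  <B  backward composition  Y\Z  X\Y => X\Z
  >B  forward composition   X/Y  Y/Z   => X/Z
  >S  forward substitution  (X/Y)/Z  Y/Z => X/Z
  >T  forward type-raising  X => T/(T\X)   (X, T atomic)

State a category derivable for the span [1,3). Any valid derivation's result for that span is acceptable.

[0,4] S   >
  [0,3] S/NP   >S
    [0,1] "river" : (S/(PP\N))/NP
    [1,3] (PP\N)/NP   >
      [1,2] "read" : ((PP\N)/NP)/PP
      [2,3] "bone" : PP
  [3,4] "some" : NP

(PP\N)/NP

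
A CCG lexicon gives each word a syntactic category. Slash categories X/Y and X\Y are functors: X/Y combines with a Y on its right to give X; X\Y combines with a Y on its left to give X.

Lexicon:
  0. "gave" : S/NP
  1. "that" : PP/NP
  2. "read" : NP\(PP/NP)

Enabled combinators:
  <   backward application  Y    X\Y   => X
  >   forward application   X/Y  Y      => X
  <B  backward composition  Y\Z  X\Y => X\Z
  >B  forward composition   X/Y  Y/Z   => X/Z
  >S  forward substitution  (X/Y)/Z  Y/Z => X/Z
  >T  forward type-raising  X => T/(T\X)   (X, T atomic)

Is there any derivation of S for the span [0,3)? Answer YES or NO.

[0,3] S   >
  [0,1] "gave" : S/NP
  [1,3] NP   <
    [1,2] "that" : PP/NP
    [2,3] "read" : NP\(PP/NP)

YES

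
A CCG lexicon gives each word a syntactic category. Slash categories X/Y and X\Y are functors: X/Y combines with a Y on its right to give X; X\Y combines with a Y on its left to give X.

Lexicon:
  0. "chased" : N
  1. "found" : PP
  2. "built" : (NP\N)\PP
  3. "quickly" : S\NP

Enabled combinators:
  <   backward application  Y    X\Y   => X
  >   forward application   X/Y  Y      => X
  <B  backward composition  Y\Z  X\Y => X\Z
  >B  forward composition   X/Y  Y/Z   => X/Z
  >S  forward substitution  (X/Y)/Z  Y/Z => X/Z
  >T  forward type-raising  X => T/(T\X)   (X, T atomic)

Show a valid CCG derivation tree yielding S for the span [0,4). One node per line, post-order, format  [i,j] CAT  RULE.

[0,4] S   <
  [0,1] "chased" : N
  [1,4] S\N   <B
    [1,3] NP\N   <
      [1,2] "found" : PP
      [2,3] "built" : (NP\N)\PP
    [3,4] "quickly" : S\NP

[0,1] N  lex  "chased"
[1,2] PP  lex  "found"
[2,3] (NP\N)\PP  lex  "built"
[1,3] NP\N  <  k=2
[3,4] S\NP  lex  "quickly"
[1,4] S\N  <B  k=3
[0,4] S  <  k=1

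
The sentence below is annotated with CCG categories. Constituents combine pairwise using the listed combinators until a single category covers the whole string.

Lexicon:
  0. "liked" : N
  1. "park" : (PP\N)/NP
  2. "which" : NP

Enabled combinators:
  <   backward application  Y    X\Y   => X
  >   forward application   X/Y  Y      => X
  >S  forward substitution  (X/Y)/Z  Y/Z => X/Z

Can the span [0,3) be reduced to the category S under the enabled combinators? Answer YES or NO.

N (PP\N)/NP NP
CKY chart[0,3] = {PP}; S ∉ chart

NO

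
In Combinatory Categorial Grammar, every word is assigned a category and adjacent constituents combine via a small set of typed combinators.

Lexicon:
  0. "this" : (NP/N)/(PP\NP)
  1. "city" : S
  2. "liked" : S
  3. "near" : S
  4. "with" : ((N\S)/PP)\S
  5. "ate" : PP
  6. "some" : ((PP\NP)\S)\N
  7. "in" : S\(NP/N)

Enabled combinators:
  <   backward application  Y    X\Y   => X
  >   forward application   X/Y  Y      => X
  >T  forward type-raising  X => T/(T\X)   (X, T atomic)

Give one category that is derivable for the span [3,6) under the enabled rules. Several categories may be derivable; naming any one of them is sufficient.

[0,8] S   <
  [0,7] NP/N   >
    [0,1] "this" : (NP/N)/(PP\NP)
    [1,7] PP\NP   <
      [1,2] "city" : S
      [2,7] (PP\NP)\S   <
        [2,6] N   <
          [2,3] "liked" : S
          [3,6] N\S   >
            [3,5] (N\S)/PP   <
              [3,4] "near" : S
              [4,5] "with" : ((N\S)/PP)\S
            [5,6] "ate" : PP
        [6,7] "some" : ((PP\NP)\S)\N
  [7,8] "in" : S\(NP/N)

N\S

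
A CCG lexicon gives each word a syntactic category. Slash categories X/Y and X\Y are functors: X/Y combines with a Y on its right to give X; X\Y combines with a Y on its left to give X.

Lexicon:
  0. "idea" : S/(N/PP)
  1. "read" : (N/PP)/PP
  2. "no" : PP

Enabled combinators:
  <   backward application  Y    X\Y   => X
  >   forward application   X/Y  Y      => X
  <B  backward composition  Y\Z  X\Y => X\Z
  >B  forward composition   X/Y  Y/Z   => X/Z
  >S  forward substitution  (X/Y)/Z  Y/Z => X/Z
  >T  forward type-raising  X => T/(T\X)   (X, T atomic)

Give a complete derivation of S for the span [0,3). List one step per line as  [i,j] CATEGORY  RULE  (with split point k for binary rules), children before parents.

[0,1] S/(N/PP)  lex  "idea"
[1,2] (N/PP)/PP  lex  "read"
[2,3] PP  lex  "no"
[1,3] N/PP  >  k=2
[0,3] S  >  k=1

[0,3] S   >
  [0,1] "idea" : S/(N/PP)
  [1,3] N/PP   >
    [1,2] "read" : (N/PP)/PP
    [2,3] "no" : PP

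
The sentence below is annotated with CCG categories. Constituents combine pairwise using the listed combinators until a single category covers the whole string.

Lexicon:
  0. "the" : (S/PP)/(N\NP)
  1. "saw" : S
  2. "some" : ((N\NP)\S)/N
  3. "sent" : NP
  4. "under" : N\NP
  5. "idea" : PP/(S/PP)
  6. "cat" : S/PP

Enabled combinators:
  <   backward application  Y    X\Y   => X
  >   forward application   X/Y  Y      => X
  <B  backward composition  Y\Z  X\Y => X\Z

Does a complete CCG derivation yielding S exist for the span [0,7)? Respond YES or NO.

YES

[0,7] S   >
  [0,5] S/PP   >
    [0,1] "the" : (S/PP)/(N\NP)
    [1,5] N\NP   <
      [1,2] "saw" : S
      [2,5] (N\NP)\S   >
        [2,3] "some" : ((N\NP)\S)/N
        [3,5] N   <
          [3,4] "sent" : NP
          [4,5] "under" : N\NP
  [5,7] PP   >
    [5,6] "idea" : PP/(S/PP)
    [6,7] "cat" : S/PP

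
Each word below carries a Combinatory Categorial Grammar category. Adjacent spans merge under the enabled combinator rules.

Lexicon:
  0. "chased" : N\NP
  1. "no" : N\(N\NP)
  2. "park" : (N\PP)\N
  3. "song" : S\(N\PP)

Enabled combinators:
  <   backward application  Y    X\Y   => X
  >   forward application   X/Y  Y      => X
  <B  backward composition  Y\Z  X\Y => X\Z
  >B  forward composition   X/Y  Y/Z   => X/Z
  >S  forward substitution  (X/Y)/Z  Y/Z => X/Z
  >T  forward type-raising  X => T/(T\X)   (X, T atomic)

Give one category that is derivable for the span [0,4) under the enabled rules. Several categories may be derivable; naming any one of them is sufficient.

S

[0,4] S   <
  [0,2] N   <
    [0,1] "chased" : N\NP
    [1,2] "no" : N\(N\NP)
  [2,4] S\N   <B
    [2,3] "park" : (N\PP)\N
    [3,4] "song" : S\(N\PP)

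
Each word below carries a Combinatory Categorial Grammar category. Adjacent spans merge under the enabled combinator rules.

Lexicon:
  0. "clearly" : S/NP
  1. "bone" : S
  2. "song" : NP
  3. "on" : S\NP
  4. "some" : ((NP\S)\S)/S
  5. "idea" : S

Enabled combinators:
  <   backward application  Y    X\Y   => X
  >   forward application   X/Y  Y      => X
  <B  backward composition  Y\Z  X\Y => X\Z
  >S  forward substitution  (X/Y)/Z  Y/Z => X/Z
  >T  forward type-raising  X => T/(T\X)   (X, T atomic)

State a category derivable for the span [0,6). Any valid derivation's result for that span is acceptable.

[0,6] S   >
  [0,1] "clearly" : S/NP
  [1,6] NP   <
    [1,2] "bone" : S
    [2,6] NP\S   <
      [2,4] S   >
        [2,3] S/(S\NP)   >T
          [2,3] "song" : NP
        [3,4] "on" : S\NP
      [4,6] (NP\S)\S   >
        [4,5] "some" : ((NP\S)\S)/S
        [5,6] "idea" : S

S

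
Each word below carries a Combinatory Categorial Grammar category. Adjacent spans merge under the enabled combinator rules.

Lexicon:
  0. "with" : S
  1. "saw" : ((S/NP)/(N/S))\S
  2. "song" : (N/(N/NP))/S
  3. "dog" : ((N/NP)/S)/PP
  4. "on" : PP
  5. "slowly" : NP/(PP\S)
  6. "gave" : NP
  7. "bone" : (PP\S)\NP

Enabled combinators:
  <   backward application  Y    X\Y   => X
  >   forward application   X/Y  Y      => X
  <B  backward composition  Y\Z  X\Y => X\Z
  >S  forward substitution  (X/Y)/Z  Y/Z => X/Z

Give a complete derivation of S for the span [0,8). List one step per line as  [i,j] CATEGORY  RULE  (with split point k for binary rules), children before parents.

[0,1] S  lex  "with"
[1,2] ((S/NP)/(N/S))\S  lex  "saw"
[0,2] (S/NP)/(N/S)  <  k=1
[2,3] (N/(N/NP))/S  lex  "song"
[3,4] ((N/NP)/S)/PP  lex  "dog"
[4,5] PP  lex  "on"
[3,5] (N/NP)/S  >  k=4
[2,5] N/S  >S  k=3
[0,5] S/NP  >  k=2
[5,6] NP/(PP\S)  lex  "slowly"
[6,7] NP  lex  "gave"
[7,8] (PP\S)\NP  lex  "bone"
[6,8] PP\S  <  k=7
[5,8] NP  >  k=6
[0,8] S  >  k=5

[0,8] S   >
  [0,5] S/NP   >
    [0,2] (S/NP)/(N/S)   <
      [0,1] "with" : S
      [1,2] "saw" : ((S/NP)/(N/S))\S
    [2,5] N/S   >S
      [2,3] "song" : (N/(N/NP))/S
      [3,5] (N/NP)/S   >
        [3,4] "dog" : ((N/NP)/S)/PP
        [4,5] "on" : PP
  [5,8] NP   >
    [5,6] "slowly" : NP/(PP\S)
    [6,8] PP\S   <
      [6,7] "gave" : NP
      [7,8] "bone" : (PP\S)\NP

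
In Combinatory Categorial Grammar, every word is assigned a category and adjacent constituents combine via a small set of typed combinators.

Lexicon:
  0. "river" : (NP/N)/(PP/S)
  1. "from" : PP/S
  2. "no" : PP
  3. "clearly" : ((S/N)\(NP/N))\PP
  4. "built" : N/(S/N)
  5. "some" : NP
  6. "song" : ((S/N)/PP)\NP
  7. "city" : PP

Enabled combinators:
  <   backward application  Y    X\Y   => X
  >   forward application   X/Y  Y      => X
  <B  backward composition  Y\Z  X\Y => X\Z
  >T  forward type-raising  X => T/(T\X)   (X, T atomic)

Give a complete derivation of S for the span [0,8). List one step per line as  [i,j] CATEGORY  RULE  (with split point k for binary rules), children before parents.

[0,8] S   >
  [0,4] S/N   <
    [0,2] NP/N   >
      [0,1] "river" : (NP/N)/(PP/S)
      [1,2] "from" : PP/S
    [2,4] (S/N)\(NP/N)   <
      [2,3] "no" : PP
      [3,4] "clearly" : ((S/N)\(NP/N))\PP
  [4,8] N   >
    [4,5] "built" : N/(S/N)
    [5,8] S/N   >
      [5,7] (S/N)/PP   <
        [5,6] "some" : NP
        [6,7] "song" : ((S/N)/PP)\NP
      [7,8] "city" : PP

[0,1] (NP/N)/(PP/S)  lex  "river"
[1,2] PP/S  lex  "from"
[0,2] NP/N  >  k=1
[2,3] PP  lex  "no"
[3,4] ((S/N)\(NP/N))\PP  lex  "clearly"
[2,4] (S/N)\(NP/N)  <  k=3
[0,4] S/N  <  k=2
[4,5] N/(S/N)  lex  "built"
[5,6] NP  lex  "some"
[6,7] ((S/N)/PP)\NP  lex  "song"
[5,7] (S/N)/PP  <  k=6
[7,8] PP  lex  "city"
[5,8] S/N  >  k=7
[4,8] N  >  k=5
[0,8] S  >  k=4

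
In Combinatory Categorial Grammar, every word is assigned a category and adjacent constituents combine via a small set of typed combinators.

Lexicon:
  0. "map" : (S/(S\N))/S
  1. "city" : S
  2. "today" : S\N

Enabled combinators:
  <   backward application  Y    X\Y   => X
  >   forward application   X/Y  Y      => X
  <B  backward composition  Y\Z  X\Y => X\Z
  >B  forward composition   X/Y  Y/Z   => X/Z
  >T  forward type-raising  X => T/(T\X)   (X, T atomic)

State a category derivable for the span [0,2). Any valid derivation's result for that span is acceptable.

[0,3] S   >
  [0,2] S/(S\N)   >
    [0,1] "map" : (S/(S\N))/S
    [1,2] "city" : S
  [2,3] "today" : S\N

S/(S\N)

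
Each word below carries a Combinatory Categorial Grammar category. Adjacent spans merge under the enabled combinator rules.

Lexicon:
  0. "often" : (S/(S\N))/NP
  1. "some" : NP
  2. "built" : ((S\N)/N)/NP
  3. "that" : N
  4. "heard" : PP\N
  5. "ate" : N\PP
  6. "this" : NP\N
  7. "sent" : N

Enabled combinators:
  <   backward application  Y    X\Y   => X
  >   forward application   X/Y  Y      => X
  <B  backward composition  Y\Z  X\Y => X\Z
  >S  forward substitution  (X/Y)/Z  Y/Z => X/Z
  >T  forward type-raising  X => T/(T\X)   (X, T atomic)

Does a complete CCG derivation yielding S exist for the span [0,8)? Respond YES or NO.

[0,8] S   >
  [0,2] S/(S\N)   >
    [0,1] "often" : (S/(S\N))/NP
    [1,2] "some" : NP
  [2,8] S\N   >
    [2,7] (S\N)/N   >
      [2,3] "built" : ((S\N)/N)/NP
      [3,7] NP   <
        [3,6] N   <
          [3,5] PP   <
            [3,4] "that" : N
            [4,5] "heard" : PP\N
          [5,6] "ate" : N\PP
        [6,7] "this" : NP\N
    [7,8] "sent" : N

YES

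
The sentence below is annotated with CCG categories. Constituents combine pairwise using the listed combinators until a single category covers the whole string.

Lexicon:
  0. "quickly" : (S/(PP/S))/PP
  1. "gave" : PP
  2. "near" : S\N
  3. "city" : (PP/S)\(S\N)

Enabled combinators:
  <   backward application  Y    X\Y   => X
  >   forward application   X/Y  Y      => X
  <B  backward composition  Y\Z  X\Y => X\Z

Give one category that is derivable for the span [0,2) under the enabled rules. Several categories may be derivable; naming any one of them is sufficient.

[0,4] S   >
  [0,2] S/(PP/S)   >
    [0,1] "quickly" : (S/(PP/S))/PP
    [1,2] "gave" : PP
  [2,4] PP/S   <
    [2,3] "near" : S\N
    [3,4] "city" : (PP/S)\(S\N)

S/(PP/S)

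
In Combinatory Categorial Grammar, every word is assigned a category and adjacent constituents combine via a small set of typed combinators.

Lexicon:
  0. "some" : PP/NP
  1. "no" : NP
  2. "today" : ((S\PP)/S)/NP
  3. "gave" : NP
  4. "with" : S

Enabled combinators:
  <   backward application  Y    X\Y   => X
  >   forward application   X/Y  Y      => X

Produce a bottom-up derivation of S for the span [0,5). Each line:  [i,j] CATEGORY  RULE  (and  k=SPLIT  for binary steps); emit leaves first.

[0,1] PP/NP  lex  "some"
[1,2] NP  lex  "no"
[0,2] PP  >  k=1
[2,3] ((S\PP)/S)/NP  lex  "today"
[3,4] NP  lex  "gave"
[2,4] (S\PP)/S  >  k=3
[4,5] S  lex  "with"
[2,5] S\PP  >  k=4
[0,5] S  <  k=2

[0,5] S   <
  [0,2] PP   >
    [0,1] "some" : PP/NP
    [1,2] "no" : NP
  [2,5] S\PP   >
    [2,4] (S\PP)/S   >
      [2,3] "today" : ((S\PP)/S)/NP
      [3,4] "gave" : NP
    [4,5] "with" : S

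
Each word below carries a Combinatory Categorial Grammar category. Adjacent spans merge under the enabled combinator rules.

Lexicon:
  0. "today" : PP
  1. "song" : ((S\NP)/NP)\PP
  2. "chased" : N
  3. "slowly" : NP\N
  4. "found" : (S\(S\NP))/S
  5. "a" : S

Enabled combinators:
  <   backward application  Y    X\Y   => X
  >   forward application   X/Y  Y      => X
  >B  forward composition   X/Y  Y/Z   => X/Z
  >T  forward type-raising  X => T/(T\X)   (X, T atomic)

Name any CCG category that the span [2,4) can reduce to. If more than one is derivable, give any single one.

NP

[0,6] S   <
  [0,4] S\NP   >
    [0,2] (S\NP)/NP   <
      [0,1] "today" : PP
      [1,2] "song" : ((S\NP)/NP)\PP
    [2,4] NP   <
      [2,3] "chased" : N
      [3,4] "slowly" : NP\N
  [4,6] S\(S\NP)   >
    [4,5] "found" : (S\(S\NP))/S
    [5,6] "a" : S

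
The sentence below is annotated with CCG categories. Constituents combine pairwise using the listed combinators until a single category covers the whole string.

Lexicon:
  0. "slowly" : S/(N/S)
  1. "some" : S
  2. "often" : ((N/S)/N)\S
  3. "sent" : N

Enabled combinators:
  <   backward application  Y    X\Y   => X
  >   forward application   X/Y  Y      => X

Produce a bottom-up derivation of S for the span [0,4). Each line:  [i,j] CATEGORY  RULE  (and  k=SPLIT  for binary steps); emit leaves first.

[0,1] S/(N/S)  lex  "slowly"
[1,2] S  lex  "some"
[2,3] ((N/S)/N)\S  lex  "often"
[1,3] (N/S)/N  <  k=2
[3,4] N  lex  "sent"
[1,4] N/S  >  k=3
[0,4] S  >  k=1

[0,4] S   >
  [0,1] "slowly" : S/(N/S)
  [1,4] N/S   >
    [1,3] (N/S)/N   <
      [1,2] "some" : S
      [2,3] "often" : ((N/S)/N)\S
    [3,4] "sent" : N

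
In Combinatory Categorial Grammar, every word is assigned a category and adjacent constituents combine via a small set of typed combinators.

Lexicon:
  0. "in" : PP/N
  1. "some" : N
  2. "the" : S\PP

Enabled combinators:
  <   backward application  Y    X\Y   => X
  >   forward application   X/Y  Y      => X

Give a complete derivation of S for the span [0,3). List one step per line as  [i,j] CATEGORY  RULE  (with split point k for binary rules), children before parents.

[0,1] PP/N  lex  "in"
[1,2] N  lex  "some"
[0,2] PP  >  k=1
[2,3] S\PP  lex  "the"
[0,3] S  <  k=2

[0,3] S   <
  [0,2] PP   >
    [0,1] "in" : PP/N
    [1,2] "some" : N
  [2,3] "the" : S\PP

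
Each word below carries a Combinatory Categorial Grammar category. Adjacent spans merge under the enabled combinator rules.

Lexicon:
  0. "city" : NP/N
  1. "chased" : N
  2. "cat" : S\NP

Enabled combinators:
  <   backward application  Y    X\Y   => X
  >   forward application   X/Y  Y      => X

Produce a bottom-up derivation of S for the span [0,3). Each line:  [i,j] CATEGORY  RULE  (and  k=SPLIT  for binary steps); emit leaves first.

[0,3] S   <
  [0,2] NP   >
    [0,1] "city" : NP/N
    [1,2] "chased" : N
  [2,3] "cat" : S\NP

[0,1] NP/N  lex  "city"
[1,2] N  lex  "chased"
[0,2] NP  >  k=1
[2,3] S\NP  lex  "cat"
[0,3] S  <  k=2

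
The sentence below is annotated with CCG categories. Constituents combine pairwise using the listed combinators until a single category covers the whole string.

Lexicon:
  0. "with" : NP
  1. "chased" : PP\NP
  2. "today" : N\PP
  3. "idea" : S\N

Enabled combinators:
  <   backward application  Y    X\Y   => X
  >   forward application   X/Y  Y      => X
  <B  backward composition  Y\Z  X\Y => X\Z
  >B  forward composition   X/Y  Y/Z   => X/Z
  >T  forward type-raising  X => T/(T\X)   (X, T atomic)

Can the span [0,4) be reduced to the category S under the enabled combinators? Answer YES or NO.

YES

[0,4] S   <
  [0,1] "with" : NP
  [1,4] S\NP   <B
    [1,2] "chased" : PP\NP
    [2,4] S\PP   <B
      [2,3] "today" : N\PP
      [3,4] "idea" : S\N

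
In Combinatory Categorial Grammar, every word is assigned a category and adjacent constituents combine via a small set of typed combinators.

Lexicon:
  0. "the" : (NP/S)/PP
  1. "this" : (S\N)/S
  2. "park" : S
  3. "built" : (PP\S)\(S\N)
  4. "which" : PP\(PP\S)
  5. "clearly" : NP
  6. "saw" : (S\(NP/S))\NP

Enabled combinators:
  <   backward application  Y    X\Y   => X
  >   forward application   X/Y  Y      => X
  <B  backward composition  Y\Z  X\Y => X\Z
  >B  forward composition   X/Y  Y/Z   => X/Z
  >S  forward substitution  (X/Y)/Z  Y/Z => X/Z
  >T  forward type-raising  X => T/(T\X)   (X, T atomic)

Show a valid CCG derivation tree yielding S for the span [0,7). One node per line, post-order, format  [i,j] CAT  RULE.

[0,7] S   <
  [0,5] NP/S   >
    [0,1] "the" : (NP/S)/PP
    [1,5] PP   <
      [1,4] PP\S   <
        [1,3] S\N   >
          [1,2] "this" : (S\N)/S
          [2,3] "park" : S
        [3,4] "built" : (PP\S)\(S\N)
      [4,5] "which" : PP\(PP\S)
  [5,7] S\(NP/S)   <
    [5,6] "clearly" : NP
    [6,7] "saw" : (S\(NP/S))\NP

[0,1] (NP/S)/PP  lex  "the"
[1,2] (S\N)/S  lex  "this"
[2,3] S  lex  "park"
[1,3] S\N  >  k=2
[3,4] (PP\S)\(S\N)  lex  "built"
[1,4] PP\S  <  k=3
[4,5] PP\(PP\S)  lex  "which"
[1,5] PP  <  k=4
[0,5] NP/S  >  k=1
[5,6] NP  lex  "clearly"
[6,7] (S\(NP/S))\NP  lex  "saw"
[5,7] S\(NP/S)  <  k=6
[0,7] S  <  k=5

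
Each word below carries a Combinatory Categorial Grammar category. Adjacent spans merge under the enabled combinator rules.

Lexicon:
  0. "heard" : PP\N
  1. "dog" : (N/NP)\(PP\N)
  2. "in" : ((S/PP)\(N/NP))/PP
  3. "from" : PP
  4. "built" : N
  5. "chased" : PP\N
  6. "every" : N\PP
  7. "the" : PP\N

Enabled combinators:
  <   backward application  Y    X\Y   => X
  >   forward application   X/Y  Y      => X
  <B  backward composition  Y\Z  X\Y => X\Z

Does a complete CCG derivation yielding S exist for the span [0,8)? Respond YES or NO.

YES

[0,8] S   >
  [0,4] S/PP   <
    [0,2] N/NP   <
      [0,1] "heard" : PP\N
      [1,2] "dog" : (N/NP)\(PP\N)
    [2,4] (S/PP)\(N/NP)   >
      [2,3] "in" : ((S/PP)\(N/NP))/PP
      [3,4] "from" : PP
  [4,8] PP   <
    [4,7] N   <
      [4,6] PP   <
        [4,5] "built" : N
        [5,6] "chased" : PP\N
      [6,7] "every" : N\PP
    [7,8] "the" : PP\N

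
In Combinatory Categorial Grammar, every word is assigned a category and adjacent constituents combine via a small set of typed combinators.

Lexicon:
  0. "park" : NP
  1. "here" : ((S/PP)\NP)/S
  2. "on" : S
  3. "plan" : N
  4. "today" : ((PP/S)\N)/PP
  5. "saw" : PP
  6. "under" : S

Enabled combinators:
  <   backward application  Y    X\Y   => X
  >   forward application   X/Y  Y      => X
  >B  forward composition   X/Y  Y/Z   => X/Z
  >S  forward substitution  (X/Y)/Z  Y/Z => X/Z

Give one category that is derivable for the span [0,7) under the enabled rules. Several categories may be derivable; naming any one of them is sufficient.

[0,7] S   >
  [0,3] S/PP   <
    [0,1] "park" : NP
    [1,3] (S/PP)\NP   >
      [1,2] "here" : ((S/PP)\NP)/S
      [2,3] "on" : S
  [3,7] PP   >
    [3,6] PP/S   <
      [3,4] "plan" : N
      [4,6] (PP/S)\N   >
        [4,5] "today" : ((PP/S)\N)/PP
        [5,6] "saw" : PP
    [6,7] "under" : S

S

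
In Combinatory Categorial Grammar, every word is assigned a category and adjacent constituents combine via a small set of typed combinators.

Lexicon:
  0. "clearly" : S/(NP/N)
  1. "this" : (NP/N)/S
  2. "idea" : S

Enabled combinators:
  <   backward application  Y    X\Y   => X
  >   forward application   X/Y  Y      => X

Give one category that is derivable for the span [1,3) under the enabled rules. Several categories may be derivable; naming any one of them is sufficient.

NP/N

[0,3] S   >
  [0,1] "clearly" : S/(NP/N)
  [1,3] NP/N   >
    [1,2] "this" : (NP/N)/S
    [2,3] "idea" : S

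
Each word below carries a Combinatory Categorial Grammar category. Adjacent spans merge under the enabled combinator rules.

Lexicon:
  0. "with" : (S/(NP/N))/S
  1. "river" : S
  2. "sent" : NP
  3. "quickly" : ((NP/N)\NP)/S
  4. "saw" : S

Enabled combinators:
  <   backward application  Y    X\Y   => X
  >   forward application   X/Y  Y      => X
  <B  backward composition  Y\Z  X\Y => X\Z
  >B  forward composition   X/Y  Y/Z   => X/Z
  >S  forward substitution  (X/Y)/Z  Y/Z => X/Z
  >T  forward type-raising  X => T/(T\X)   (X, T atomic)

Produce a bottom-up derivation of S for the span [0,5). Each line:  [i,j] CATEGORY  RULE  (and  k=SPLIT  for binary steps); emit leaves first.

[0,1] (S/(NP/N))/S  lex  "with"
[1,2] S  lex  "river"
[0,2] S/(NP/N)  >  k=1
[2,3] NP  lex  "sent"
[3,4] ((NP/N)\NP)/S  lex  "quickly"
[4,5] S  lex  "saw"
[3,5] (NP/N)\NP  >  k=4
[2,5] NP/N  <  k=3
[0,5] S  >  k=2

[0,5] S   >
  [0,2] S/(NP/N)   >
    [0,1] "with" : (S/(NP/N))/S
    [1,2] "river" : S
  [2,5] NP/N   <
    [2,3] "sent" : NP
    [3,5] (NP/N)\NP   >
      [3,4] "quickly" : ((NP/N)\NP)/S
      [4,5] "saw" : S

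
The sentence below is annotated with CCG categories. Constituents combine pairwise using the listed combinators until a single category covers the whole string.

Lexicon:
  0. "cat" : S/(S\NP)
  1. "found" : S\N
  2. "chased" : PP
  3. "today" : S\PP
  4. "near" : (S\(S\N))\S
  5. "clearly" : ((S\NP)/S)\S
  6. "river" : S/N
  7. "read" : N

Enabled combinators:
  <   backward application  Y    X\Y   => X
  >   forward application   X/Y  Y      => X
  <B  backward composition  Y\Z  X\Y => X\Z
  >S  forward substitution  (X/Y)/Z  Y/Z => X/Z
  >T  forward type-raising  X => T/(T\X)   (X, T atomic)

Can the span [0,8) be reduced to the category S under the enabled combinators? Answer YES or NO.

[0,8] S   >
  [0,1] "cat" : S/(S\NP)
  [1,8] S\NP   >
    [1,6] (S\NP)/S   <
      [1,5] S   <
        [1,2] "found" : S\N
        [2,5] S\(S\N)   <
          [2,4] S   <
            [2,3] "chased" : PP
            [3,4] "today" : S\PP
          [4,5] "near" : (S\(S\N))\S
      [5,6] "clearly" : ((S\NP)/S)\S
    [6,8] S   >
      [6,7] "river" : S/N
      [7,8] "read" : N

YES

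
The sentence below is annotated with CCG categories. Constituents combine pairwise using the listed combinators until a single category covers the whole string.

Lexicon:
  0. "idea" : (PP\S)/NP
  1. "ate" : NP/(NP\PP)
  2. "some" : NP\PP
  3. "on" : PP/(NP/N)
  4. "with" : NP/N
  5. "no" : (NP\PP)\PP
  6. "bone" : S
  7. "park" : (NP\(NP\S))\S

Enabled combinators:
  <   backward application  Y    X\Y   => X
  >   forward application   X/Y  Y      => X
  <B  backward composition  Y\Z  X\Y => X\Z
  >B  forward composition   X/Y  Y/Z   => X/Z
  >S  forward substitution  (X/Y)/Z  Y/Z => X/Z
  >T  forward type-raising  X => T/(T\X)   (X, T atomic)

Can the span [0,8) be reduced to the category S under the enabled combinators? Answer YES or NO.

(PP\S)/NP NP/(NP\PP) NP\PP PP/(NP/N) NP/N (NP\PP)\PP S (NP\(NP\S))\S
CKY chart[0,8] = {N/(N\NP), NP, NP/(NP\NP), PP/(PP\NP), S/(S\NP)}; S ∉ chart

NO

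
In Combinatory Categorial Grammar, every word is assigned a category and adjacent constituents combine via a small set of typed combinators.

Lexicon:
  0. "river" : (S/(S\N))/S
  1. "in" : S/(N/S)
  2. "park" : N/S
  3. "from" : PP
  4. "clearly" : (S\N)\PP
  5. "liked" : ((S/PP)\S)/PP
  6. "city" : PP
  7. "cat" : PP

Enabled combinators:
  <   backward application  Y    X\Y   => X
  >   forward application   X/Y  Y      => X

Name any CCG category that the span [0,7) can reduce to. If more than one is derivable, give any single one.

[0,8] S   >
  [0,7] S/PP   <
    [0,5] S   >
      [0,3] S/(S\N)   >
        [0,1] "river" : (S/(S\N))/S
        [1,3] S   >
          [1,2] "in" : S/(N/S)
          [2,3] "park" : N/S
      [3,5] S\N   <
        [3,4] "from" : PP
        [4,5] "clearly" : (S\N)\PP
    [5,7] (S/PP)\S   >
      [5,6] "liked" : ((S/PP)\S)/PP
      [6,7] "city" : PP
  [7,8] "cat" : PP

S/PP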